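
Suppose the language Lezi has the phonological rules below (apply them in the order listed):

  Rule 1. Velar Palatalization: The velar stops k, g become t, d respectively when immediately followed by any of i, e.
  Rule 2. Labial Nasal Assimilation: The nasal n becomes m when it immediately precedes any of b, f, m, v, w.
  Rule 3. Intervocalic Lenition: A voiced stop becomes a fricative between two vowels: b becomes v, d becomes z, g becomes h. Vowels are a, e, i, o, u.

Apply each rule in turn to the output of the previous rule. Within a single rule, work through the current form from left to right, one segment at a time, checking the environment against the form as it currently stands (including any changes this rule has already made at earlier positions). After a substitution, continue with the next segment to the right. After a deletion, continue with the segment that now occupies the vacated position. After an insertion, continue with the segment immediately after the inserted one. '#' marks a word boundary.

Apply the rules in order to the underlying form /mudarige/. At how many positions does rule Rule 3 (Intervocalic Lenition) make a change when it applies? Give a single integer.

2

Rule 1 Velar Palatalization: [mudarige] → [mudaride]
Rule 2 Labial Nasal Assimilation: no change — [mudaride]
Rule 3 Intervocalic Lenition: [mudaride] → [muzarize]
Rule Rule 3 changed 2 position(s).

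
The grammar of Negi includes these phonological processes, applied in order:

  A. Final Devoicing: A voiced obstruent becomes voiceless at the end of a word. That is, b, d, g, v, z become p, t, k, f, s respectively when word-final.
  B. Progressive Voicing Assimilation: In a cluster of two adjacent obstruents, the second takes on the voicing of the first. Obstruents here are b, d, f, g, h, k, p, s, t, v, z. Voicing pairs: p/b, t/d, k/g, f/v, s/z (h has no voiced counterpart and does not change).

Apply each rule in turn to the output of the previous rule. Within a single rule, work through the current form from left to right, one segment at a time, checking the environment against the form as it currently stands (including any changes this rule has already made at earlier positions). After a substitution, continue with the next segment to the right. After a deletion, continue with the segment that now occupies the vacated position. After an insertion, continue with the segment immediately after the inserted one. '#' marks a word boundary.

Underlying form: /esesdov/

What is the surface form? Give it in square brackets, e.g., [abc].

[esestof]

A Final Devoicing: [esesdov] → [esesdof]
B Progressive Voicing Assimilation: [esesdof] → [esestof]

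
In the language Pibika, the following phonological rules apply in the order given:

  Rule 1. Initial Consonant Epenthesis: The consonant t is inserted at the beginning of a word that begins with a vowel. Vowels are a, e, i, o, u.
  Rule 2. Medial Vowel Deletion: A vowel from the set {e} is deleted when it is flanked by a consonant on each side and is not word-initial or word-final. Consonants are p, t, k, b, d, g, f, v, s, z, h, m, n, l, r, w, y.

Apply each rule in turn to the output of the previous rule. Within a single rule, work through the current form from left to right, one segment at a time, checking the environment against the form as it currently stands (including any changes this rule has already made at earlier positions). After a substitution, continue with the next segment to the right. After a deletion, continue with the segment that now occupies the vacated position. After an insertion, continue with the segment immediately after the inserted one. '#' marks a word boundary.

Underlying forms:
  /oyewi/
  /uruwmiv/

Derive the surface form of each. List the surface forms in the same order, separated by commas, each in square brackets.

/oyewi/:
  Rule 1 Initial Consonant Epenthesis: [oyewi] → [toyewi]
  Rule 2 Medial Vowel Deletion: [toyewi] → [toywi]
/uruwmiv/:
  Rule 1 Initial Consonant Epenthesis: [uruwmiv] → [turuwmiv]
  Rule 2 Medial Vowel Deletion: no change — [turuwmiv]

[toywi], [turuwmiv]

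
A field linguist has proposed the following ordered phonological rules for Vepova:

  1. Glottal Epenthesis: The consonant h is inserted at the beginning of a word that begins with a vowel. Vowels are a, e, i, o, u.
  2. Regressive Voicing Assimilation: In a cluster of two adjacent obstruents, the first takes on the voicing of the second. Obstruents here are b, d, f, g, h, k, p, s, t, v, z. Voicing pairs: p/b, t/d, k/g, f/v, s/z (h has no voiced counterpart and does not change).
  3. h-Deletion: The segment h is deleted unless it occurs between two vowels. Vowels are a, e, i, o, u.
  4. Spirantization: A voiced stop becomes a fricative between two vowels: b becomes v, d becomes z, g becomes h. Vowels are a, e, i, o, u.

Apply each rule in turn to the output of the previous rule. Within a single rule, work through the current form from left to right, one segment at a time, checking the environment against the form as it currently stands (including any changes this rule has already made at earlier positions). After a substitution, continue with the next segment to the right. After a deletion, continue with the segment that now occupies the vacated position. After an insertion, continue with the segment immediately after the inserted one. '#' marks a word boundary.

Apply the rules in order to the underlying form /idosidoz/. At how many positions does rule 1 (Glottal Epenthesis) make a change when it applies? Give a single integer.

1

1 Glottal Epenthesis: [idosidoz] → [hidosidoz]
2 Regressive Voicing Assimilation: no change — [hidosidoz]
3 h-Deletion: [hidosidoz] → [idosidoz]
4 Spirantization: [idosidoz] → [izosizoz]
Rule 1 changed 1 position(s).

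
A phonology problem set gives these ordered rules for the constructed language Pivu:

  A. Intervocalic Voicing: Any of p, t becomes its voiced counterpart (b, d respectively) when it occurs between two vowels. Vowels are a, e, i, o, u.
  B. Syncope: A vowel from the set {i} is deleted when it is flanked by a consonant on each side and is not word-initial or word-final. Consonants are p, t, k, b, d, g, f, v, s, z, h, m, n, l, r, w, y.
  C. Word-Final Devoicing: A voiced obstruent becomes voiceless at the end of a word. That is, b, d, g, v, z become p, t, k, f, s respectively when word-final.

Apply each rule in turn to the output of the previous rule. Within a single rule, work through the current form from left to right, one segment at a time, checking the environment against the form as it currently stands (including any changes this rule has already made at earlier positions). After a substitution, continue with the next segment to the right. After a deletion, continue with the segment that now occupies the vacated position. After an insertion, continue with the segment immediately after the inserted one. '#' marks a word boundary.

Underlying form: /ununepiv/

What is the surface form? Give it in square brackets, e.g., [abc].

A Intervocalic Voicing: [ununepiv] → [ununebiv]
B Syncope: [ununebiv] → [ununebv]
C Word-Final Devoicing: [ununebv] → [ununebf]

[ununebf]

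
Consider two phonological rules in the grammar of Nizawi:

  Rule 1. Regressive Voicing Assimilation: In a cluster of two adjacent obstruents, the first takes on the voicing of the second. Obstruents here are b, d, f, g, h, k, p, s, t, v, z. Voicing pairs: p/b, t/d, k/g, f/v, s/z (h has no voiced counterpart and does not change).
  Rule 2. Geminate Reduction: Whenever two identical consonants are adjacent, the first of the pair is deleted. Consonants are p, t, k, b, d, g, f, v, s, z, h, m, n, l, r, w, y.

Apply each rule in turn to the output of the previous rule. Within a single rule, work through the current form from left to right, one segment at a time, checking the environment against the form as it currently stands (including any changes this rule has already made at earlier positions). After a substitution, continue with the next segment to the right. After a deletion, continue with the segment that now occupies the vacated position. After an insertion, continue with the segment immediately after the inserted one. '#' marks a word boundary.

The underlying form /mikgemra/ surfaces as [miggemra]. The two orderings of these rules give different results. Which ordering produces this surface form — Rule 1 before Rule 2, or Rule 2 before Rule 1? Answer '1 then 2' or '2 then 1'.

2 then 1

Order 1 then 2:
  1 Regressive Voicing Assimilation: [mikgemra] → [miggemra]
  2 Geminate Reduction: [miggemra] → [migemra]
  result: [migemra]
Order 2 then 1:
  2 Geminate Reduction: no change — [mikgemra]
  1 Regressive Voicing Assimilation: [mikgemra] → [miggemra]
  result: [miggemra]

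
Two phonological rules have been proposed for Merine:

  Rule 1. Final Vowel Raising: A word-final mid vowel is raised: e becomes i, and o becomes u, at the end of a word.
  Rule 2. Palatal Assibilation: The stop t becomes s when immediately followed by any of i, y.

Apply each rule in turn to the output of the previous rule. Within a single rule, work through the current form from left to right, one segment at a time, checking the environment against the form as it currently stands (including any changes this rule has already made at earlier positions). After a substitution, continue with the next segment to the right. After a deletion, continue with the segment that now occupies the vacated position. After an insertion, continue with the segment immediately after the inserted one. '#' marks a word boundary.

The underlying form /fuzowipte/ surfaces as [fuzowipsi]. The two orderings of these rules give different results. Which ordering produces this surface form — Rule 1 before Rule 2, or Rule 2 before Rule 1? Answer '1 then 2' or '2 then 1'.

1 then 2

Order 1 then 2:
  1 Final Vowel Raising: [fuzowipte] → [fuzowipti]
  2 Palatal Assibilation: [fuzowipti] → [fuzowipsi]
  result: [fuzowipsi]
Order 2 then 1:
  2 Palatal Assibilation: no change — [fuzowipte]
  1 Final Vowel Raising: [fuzowipte] → [fuzowipti]
  result: [fuzowipti]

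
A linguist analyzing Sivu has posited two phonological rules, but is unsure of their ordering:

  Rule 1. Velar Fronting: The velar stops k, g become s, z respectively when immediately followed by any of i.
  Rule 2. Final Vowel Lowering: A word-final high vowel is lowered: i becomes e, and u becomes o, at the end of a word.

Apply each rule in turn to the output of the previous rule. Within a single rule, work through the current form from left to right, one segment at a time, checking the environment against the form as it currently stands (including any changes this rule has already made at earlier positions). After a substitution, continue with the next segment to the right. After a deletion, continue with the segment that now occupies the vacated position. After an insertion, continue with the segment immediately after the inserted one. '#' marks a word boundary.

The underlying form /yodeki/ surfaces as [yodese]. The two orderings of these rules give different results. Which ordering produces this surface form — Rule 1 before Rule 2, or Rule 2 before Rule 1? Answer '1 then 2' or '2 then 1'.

Order 1 then 2:
  1 Velar Fronting: [yodeki] → [yodesi]
  2 Final Vowel Lowering: [yodesi] → [yodese]
  result: [yodese]
Order 2 then 1:
  2 Final Vowel Lowering: [yodeki] → [yodeke]
  1 Velar Fronting: no change — [yodeke]
  result: [yodeke]

1 then 2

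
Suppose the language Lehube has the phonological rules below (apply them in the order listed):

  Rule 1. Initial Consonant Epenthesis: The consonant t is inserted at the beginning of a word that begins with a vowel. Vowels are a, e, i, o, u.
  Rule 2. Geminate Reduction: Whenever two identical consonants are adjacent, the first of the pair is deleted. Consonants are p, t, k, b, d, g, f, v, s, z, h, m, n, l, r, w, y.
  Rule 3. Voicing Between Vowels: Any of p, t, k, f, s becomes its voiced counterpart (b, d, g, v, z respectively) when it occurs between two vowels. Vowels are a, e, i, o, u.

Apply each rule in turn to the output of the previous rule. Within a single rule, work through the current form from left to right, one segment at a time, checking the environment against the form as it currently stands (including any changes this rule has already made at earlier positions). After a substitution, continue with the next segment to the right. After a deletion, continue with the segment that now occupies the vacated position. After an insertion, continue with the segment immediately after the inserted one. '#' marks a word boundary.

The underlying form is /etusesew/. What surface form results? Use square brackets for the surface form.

[teduzezew]

Rule 1 Initial Consonant Epenthesis: [etusesew] → [tetusesew]
Rule 2 Geminate Reduction: no change — [tetusesew]
Rule 3 Voicing Between Vowels: [tetusesew] → [teduzezew]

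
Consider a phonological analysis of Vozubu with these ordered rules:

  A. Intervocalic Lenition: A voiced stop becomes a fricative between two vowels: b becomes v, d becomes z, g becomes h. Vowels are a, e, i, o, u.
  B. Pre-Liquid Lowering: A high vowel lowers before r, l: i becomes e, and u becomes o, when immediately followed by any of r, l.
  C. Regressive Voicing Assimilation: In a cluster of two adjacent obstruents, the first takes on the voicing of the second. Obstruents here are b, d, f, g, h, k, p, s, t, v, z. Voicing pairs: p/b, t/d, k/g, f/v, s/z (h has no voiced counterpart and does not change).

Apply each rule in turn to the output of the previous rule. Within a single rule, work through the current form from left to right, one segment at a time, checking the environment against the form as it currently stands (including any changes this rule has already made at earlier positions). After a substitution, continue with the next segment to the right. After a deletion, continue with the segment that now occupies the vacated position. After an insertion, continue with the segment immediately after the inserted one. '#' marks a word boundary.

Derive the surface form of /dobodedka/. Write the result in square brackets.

[dovozetka]

A Intervocalic Lenition: [dobodedka] → [dovozedka]
B Pre-Liquid Lowering: no change — [dovozedka]
C Regressive Voicing Assimilation: [dovozedka] → [dovozetka]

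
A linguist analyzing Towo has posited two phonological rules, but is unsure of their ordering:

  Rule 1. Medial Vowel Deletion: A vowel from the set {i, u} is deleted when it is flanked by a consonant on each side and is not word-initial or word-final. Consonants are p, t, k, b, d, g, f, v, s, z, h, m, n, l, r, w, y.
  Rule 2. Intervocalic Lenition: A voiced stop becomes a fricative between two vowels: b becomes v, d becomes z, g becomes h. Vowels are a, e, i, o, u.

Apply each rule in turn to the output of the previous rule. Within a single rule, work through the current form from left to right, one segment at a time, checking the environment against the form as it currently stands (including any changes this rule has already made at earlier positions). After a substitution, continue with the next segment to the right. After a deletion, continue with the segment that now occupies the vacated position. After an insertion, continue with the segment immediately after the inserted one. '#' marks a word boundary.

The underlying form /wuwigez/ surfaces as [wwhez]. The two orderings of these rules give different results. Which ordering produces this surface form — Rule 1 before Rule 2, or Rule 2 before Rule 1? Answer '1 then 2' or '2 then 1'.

Order 1 then 2:
  1 Medial Vowel Deletion: [wuwigez] → [wwgez]
  2 Intervocalic Lenition: no change — [wwgez]
  result: [wwgez]
Order 2 then 1:
  2 Intervocalic Lenition: [wuwigez] → [wuwihez]
  1 Medial Vowel Deletion: [wuwihez] → [wwhez]
  result: [wwhez]

2 then 1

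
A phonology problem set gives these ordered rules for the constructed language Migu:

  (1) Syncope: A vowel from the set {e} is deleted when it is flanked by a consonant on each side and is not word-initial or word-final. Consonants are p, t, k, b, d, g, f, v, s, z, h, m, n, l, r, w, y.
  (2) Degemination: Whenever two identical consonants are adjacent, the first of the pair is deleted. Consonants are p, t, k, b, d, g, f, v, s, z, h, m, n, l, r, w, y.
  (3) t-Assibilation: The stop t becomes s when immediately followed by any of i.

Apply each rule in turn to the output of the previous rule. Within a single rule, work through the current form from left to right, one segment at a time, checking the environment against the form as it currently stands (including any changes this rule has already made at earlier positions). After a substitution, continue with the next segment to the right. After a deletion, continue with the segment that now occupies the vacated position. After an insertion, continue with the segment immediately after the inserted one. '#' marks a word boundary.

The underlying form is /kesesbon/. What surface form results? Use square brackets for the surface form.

(1) Syncope: [kesesbon] → [kssbon]
(2) Degemination: [kssbon] → [ksbon]
(3) t-Assibilation: no change — [ksbon]

[ksbon]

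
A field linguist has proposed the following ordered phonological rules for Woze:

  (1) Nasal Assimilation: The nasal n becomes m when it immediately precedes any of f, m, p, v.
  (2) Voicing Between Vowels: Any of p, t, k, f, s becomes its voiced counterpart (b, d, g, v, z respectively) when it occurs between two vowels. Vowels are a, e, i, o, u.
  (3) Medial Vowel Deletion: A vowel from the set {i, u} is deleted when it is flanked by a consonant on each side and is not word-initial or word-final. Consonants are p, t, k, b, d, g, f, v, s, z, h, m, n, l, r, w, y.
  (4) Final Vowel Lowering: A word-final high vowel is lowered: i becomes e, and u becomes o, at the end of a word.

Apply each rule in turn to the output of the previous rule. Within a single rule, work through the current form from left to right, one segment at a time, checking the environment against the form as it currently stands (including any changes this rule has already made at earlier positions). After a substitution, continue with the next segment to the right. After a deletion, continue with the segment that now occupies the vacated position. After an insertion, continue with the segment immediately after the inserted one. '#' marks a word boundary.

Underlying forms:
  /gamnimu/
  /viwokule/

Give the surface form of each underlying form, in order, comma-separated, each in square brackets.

[gamnmo], [vwogle]

/gamnimu/:
  (1) Nasal Assimilation: no change — [gamnimu]
  (2) Voicing Between Vowels: no change — [gamnimu]
  (3) Medial Vowel Deletion: [gamnimu] → [gamnmu]
  (4) Final Vowel Lowering: [gamnmu] → [gamnmo]
/viwokule/:
  (1) Nasal Assimilation: no change — [viwokule]
  (2) Voicing Between Vowels: [viwokule] → [viwogule]
  (3) Medial Vowel Deletion: [viwogule] → [vwogle]
  (4) Final Vowel Lowering: no change — [vwogle]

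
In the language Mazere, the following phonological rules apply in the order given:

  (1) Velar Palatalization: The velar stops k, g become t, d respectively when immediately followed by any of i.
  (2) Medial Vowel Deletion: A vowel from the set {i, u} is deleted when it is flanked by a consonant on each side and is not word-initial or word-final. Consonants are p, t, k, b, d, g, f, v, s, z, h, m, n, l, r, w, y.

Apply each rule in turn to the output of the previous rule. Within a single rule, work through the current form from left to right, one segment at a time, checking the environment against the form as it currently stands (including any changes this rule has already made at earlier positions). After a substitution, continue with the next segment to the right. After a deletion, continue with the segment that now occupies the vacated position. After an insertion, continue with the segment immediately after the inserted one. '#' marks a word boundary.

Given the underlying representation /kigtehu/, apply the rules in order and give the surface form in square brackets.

[tgtehu]

(1) Velar Palatalization: [kigtehu] → [tigtehu]
(2) Medial Vowel Deletion: [tigtehu] → [tgtehu]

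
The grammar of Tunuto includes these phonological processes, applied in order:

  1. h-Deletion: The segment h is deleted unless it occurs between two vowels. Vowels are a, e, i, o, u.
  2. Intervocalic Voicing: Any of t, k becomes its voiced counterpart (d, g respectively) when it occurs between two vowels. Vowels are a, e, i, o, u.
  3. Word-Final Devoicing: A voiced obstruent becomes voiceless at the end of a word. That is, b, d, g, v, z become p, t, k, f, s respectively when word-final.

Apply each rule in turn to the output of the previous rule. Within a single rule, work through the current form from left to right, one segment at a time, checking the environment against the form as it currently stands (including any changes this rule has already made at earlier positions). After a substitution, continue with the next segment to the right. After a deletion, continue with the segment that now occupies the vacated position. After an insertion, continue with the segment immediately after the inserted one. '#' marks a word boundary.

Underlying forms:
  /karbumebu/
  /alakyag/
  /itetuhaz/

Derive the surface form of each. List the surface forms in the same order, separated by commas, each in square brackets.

/karbumebu/:
  1 h-Deletion: no change — [karbumebu]
  2 Intervocalic Voicing: no change — [karbumebu]
  3 Word-Final Devoicing: no change — [karbumebu]
/alakyag/:
  1 h-Deletion: no change — [alakyag]
  2 Intervocalic Voicing: no change — [alakyag]
  3 Word-Final Devoicing: [alakyag] → [alakyak]
/itetuhaz/:
  1 h-Deletion: no change — [itetuhaz]
  2 Intervocalic Voicing: [itetuhaz] → [ideduhaz]
  3 Word-Final Devoicing: [ideduhaz] → [ideduhas]

[karbumebu], [alakyak], [ideduhas]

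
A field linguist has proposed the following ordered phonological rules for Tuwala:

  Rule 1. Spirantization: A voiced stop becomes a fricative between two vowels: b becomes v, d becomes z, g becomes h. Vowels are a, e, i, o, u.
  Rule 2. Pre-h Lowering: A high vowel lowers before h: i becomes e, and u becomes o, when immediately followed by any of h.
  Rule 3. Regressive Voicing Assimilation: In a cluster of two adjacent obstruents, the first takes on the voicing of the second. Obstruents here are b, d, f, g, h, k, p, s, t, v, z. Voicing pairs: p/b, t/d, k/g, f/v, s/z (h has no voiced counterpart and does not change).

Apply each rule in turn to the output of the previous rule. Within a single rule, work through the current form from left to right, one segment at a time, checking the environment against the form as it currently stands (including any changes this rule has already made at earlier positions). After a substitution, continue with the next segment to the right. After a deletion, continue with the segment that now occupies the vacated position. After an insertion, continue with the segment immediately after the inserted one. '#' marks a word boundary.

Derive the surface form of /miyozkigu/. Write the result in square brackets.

[miyoskehu]

Rule 1 Spirantization: [miyozkigu] → [miyozkihu]
Rule 2 Pre-h Lowering: [miyozkihu] → [miyozkehu]
Rule 3 Regressive Voicing Assimilation: [miyozkehu] → [miyoskehu]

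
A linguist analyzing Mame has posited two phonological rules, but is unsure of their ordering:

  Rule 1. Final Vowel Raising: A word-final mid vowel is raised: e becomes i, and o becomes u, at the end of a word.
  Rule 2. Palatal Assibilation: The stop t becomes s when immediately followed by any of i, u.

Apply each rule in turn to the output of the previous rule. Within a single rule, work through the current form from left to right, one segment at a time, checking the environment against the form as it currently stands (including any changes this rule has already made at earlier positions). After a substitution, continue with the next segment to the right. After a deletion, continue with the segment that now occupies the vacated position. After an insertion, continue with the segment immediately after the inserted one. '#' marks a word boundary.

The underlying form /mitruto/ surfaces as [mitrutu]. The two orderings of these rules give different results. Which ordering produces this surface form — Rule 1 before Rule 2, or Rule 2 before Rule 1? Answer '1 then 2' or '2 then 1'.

2 then 1

Order 1 then 2:
  1 Final Vowel Raising: [mitruto] → [mitrutu]
  2 Palatal Assibilation: [mitrutu] → [mitrusu]
  result: [mitrusu]
Order 2 then 1:
  2 Palatal Assibilation: no change — [mitruto]
  1 Final Vowel Raising: [mitruto] → [mitrutu]
  result: [mitrutu]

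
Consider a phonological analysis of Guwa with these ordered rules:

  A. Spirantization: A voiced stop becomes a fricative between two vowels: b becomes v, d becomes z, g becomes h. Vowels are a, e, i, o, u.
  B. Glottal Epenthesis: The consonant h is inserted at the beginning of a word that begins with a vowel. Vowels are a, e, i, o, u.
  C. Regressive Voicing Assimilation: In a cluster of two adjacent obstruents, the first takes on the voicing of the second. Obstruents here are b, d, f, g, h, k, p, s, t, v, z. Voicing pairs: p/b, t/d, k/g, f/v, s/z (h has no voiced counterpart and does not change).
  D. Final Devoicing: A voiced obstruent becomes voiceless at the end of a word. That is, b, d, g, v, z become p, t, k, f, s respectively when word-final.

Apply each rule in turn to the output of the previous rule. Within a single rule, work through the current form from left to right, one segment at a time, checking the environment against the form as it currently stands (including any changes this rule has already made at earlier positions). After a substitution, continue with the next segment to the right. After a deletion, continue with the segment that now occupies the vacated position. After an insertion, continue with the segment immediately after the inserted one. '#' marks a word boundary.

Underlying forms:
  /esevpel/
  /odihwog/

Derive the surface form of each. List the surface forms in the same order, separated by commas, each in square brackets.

/esevpel/:
  A Spirantization: no change — [esevpel]
  B Glottal Epenthesis: [esevpel] → [hesevpel]
  C Regressive Voicing Assimilation: [hesevpel] → [hesefpel]
  D Final Devoicing: no change — [hesefpel]
/odihwog/:
  A Spirantization: [odihwog] → [ozihwog]
  B Glottal Epenthesis: [ozihwog] → [hozihwog]
  C Regressive Voicing Assimilation: no change — [hozihwog]
  D Final Devoicing: [hozihwog] → [hozihwok]

[hesefpel], [hozihwok]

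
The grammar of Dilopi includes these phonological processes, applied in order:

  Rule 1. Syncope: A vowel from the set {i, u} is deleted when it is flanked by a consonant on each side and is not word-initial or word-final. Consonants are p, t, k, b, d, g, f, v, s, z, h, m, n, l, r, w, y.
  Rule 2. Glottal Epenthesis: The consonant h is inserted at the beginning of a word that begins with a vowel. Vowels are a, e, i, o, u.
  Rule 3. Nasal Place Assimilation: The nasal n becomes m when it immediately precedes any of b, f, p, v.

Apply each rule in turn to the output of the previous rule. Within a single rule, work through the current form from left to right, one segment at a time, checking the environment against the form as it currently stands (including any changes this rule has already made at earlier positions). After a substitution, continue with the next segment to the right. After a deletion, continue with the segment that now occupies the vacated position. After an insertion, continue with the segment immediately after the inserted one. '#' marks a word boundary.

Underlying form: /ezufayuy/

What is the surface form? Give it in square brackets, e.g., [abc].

Rule 1 Syncope: [ezufayuy] → [ezfayy]
Rule 2 Glottal Epenthesis: [ezfayy] → [hezfayy]
Rule 3 Nasal Place Assimilation: no change — [hezfayy]

[hezfayy]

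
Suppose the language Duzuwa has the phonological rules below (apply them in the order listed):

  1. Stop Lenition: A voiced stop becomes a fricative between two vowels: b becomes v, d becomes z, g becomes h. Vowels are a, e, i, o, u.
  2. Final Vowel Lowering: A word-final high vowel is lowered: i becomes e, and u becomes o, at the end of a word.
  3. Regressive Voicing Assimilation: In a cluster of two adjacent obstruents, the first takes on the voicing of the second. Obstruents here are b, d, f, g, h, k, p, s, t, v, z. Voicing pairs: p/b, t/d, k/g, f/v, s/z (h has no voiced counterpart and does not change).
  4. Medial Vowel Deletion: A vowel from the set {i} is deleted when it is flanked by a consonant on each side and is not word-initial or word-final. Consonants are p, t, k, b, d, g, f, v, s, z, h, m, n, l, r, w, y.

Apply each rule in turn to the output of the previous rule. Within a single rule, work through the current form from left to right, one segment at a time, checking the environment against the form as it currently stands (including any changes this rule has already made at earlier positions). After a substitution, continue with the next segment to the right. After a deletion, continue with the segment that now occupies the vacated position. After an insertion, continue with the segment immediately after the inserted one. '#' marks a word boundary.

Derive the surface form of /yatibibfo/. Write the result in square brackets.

1 Stop Lenition: [yatibibfo] → [yativibfo]
2 Final Vowel Lowering: no change — [yativibfo]
3 Regressive Voicing Assimilation: [yativibfo] → [yativipfo]
4 Medial Vowel Deletion: [yativipfo] → [yatvpfo]

[yatvpfo]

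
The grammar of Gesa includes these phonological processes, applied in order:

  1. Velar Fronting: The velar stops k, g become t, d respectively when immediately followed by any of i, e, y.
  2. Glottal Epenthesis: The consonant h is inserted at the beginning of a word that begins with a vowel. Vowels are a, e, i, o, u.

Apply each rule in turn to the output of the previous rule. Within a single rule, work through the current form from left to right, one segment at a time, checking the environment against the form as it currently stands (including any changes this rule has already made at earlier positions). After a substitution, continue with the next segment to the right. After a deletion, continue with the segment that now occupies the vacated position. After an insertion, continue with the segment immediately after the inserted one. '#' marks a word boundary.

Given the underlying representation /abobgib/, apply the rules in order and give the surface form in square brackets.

[habobdib]

1 Velar Fronting: [abobgib] → [abobdib]
2 Glottal Epenthesis: [abobdib] → [habobdib]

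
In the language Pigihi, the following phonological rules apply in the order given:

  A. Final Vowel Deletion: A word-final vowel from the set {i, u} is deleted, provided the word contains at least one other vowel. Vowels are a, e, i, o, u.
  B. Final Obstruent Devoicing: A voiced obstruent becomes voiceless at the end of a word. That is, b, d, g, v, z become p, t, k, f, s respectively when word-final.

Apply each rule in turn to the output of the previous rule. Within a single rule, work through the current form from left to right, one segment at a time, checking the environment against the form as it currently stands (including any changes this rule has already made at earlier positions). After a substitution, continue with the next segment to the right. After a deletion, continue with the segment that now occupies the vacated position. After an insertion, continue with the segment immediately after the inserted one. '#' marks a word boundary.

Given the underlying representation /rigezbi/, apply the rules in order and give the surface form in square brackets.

[rigezp]

A Final Vowel Deletion: [rigezbi] → [rigezb]
B Final Obstruent Devoicing: [rigezb] → [rigezp]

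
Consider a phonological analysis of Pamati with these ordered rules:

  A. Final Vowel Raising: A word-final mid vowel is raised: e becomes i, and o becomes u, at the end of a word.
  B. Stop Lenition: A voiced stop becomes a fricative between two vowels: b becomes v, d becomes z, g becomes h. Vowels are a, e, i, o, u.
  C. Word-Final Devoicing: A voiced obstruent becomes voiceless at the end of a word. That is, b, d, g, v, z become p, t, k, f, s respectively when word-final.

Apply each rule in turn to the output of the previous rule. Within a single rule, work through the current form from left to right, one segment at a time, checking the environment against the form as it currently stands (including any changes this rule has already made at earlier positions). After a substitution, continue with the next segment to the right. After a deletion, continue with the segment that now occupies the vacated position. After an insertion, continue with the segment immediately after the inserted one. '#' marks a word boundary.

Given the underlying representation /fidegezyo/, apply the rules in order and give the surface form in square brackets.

A Final Vowel Raising: [fidegezyo] → [fidegezyu]
B Stop Lenition: [fidegezyu] → [fizehezyu]
C Word-Final Devoicing: no change — [fizehezyu]

[fizehezyu]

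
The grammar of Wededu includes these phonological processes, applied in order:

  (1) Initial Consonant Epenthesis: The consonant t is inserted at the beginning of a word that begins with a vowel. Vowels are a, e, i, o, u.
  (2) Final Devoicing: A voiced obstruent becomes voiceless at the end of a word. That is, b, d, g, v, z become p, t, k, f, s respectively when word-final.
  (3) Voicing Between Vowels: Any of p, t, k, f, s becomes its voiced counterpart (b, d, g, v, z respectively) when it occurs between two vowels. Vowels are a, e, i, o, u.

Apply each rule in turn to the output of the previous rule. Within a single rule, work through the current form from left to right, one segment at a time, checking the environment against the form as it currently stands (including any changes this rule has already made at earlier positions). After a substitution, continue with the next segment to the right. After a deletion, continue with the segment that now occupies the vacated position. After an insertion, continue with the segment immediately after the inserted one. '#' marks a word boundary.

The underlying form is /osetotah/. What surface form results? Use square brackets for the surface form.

[tozedodah]

(1) Initial Consonant Epenthesis: [osetotah] → [tosetotah]
(2) Final Devoicing: no change — [tosetotah]
(3) Voicing Between Vowels: [tosetotah] → [tozedodah]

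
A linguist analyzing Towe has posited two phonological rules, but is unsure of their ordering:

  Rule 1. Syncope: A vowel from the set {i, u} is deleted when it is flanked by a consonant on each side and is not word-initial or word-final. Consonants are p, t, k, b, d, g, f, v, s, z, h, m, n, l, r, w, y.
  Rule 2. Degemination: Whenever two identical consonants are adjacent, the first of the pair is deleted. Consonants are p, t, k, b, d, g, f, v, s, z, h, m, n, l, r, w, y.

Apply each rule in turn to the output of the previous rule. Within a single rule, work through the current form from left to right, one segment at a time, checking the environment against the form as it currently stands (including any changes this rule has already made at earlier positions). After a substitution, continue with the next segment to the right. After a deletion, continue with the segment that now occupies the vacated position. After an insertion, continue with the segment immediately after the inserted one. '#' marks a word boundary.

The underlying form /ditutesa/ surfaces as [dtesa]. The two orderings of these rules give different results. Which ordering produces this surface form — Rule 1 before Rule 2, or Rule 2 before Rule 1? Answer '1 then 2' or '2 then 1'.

1 then 2

Order 1 then 2:
  1 Syncope: [ditutesa] → [dttesa]
  2 Degemination: [dttesa] → [dtesa]
  result: [dtesa]
Order 2 then 1:
  2 Degemination: no change — [ditutesa]
  1 Syncope: [ditutesa] → [dttesa]
  result: [dttesa]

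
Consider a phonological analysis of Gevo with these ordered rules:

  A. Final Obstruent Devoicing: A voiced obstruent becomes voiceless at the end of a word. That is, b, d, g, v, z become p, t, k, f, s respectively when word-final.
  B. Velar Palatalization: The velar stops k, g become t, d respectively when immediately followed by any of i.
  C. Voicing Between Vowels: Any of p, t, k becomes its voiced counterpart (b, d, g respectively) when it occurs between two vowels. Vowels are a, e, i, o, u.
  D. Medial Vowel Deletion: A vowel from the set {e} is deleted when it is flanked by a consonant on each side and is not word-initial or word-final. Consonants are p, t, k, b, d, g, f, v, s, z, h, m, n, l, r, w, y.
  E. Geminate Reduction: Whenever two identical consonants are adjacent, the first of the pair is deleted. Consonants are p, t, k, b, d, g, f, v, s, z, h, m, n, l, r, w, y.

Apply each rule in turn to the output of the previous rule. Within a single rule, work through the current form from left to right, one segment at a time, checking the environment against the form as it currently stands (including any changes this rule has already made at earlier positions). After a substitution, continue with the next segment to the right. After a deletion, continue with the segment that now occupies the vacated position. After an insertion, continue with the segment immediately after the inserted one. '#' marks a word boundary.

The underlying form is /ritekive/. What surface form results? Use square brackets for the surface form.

A Final Obstruent Devoicing: no change — [ritekive]
B Velar Palatalization: [ritekive] → [ritetive]
C Voicing Between Vowels: [ritetive] → [ridedive]
D Medial Vowel Deletion: [ridedive] → [riddive]
E Geminate Reduction: [riddive] → [ridive]

[ridive]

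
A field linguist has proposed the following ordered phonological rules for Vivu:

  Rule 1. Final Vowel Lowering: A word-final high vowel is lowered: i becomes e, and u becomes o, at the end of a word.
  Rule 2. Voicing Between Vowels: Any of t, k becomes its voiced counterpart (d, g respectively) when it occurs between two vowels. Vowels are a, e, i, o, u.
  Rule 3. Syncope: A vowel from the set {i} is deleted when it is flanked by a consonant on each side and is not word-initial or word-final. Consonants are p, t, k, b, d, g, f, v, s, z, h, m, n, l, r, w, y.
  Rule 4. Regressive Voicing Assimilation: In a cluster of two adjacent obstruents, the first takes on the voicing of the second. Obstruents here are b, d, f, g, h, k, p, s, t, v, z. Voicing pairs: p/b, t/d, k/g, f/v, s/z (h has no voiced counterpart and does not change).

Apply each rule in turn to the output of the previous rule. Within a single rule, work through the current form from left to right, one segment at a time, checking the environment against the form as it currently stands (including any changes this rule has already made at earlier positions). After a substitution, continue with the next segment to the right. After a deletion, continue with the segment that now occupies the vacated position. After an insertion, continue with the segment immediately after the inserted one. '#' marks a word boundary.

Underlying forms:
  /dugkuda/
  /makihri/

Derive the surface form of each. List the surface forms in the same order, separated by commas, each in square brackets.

/dugkuda/:
  Rule 1 Final Vowel Lowering: no change — [dugkuda]
  Rule 2 Voicing Between Vowels: no change — [dugkuda]
  Rule 3 Syncope: no change — [dugkuda]
  Rule 4 Regressive Voicing Assimilation: [dugkuda] → [dukkuda]
/makihri/:
  Rule 1 Final Vowel Lowering: [makihri] → [makihre]
  Rule 2 Voicing Between Vowels: [makihre] → [magihre]
  Rule 3 Syncope: [magihre] → [maghre]
  Rule 4 Regressive Voicing Assimilation: [maghre] → [makhre]

[dukkuda], [makhre]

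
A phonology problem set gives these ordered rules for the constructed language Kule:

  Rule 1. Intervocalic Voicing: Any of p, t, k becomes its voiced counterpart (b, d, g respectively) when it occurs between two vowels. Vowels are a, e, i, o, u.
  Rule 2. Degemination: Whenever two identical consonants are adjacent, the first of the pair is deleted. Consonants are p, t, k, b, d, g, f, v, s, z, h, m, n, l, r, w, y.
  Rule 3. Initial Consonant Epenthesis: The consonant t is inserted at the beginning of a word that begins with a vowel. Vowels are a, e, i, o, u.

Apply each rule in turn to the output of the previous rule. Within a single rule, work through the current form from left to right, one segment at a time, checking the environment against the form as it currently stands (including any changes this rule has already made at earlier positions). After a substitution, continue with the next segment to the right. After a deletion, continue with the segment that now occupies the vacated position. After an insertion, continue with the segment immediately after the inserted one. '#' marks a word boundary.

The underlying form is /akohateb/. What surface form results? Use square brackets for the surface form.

[tagohadeb]

Rule 1 Intervocalic Voicing: [akohateb] → [agohadeb]
Rule 2 Degemination: no change — [agohadeb]
Rule 3 Initial Consonant Epenthesis: [agohadeb] → [tagohadeb]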